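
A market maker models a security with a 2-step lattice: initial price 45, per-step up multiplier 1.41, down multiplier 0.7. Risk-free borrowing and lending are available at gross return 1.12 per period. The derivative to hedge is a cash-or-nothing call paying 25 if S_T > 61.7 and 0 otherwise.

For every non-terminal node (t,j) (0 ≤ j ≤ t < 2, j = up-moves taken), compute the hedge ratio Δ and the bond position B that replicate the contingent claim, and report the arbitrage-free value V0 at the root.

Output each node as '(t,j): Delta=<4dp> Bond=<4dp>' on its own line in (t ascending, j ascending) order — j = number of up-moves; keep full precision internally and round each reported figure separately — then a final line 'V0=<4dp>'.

(0,0): Delta=0.4133 Bond=-11.6234
(1,0): Delta=0.0000 Bond=0.0000
(1,1): Delta=0.5549 Bond=-22.0070
V0=6.9741

Risk-neutral probability p* = (R−d)/(u−d) = (1.12−0.7)/(1.41−0.7) = 0.5915.
Terminal payoffs: V(2,0)=0.0000, V(2,1)=0.0000, V(2,2)=25.0000
  t=1,j=0: stock 31.5000 → up 44.4150 (V=0.0000), down 22.0500 (V=0.0000). Price 0.0000; hedge Δ=0.0000, bond B=0.0000.
  t=1,j=1: stock 63.4500 → up 89.4645 (V=25.0000), down 44.4150 (V=0.0000). Price 13.2042; hedge Δ=0.5549, bond B=-22.0070.
  t=0,j=0: stock 45.0000 → up 63.4500 (V=13.2042), down 31.5000 (V=0.0000). Price 6.9741; hedge Δ=0.4133, bond B=-11.6234.
Self-financing check: at every node Δ·S+B equals the discounted successor values.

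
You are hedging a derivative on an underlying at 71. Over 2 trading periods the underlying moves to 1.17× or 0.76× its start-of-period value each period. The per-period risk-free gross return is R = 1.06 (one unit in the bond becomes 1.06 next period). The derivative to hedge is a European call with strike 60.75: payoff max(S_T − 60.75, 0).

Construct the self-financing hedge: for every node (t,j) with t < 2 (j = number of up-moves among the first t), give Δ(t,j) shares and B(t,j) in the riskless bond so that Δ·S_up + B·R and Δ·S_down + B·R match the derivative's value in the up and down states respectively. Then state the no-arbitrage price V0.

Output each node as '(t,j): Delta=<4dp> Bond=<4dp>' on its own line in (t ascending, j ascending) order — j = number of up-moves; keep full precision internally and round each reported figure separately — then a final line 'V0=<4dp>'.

The replicating-portfolio and risk-neutral prices coincide; use p* = (1.06−0.76)/(1.17−0.76) = 0.7317 for the latter.
Payoff layer (t=2): V(2,0)=0.0000, V(2,1)=2.3832, V(2,2)=36.4419
  t=1,j=0: stock 53.9600 → up 63.1332 (V=2.3832), down 41.0096 (V=0.0000). Price 1.6451; hedge Δ=0.1077, bond B=-4.1676.
  t=1,j=1: stock 83.0700 → up 97.1919 (V=36.4419), down 63.1332 (V=2.3832). Price 25.7587; hedge Δ=1.0000, bond B=-57.3113.
  t=0,j=0: stock 71.0000 → up 83.0700 (V=25.7587), down 53.9600 (V=1.6451). Price 18.1973; hedge Δ=0.8284, bond B=-40.6163.
The time-0 hedge costs 18.1973, which is the no-arbitrage price.

(0,0): Delta=0.8284 Bond=-40.6163
(1,0): Delta=0.1077 Bond=-4.1676
(1,1): Delta=1.0000 Bond=-57.3113
V0=18.1973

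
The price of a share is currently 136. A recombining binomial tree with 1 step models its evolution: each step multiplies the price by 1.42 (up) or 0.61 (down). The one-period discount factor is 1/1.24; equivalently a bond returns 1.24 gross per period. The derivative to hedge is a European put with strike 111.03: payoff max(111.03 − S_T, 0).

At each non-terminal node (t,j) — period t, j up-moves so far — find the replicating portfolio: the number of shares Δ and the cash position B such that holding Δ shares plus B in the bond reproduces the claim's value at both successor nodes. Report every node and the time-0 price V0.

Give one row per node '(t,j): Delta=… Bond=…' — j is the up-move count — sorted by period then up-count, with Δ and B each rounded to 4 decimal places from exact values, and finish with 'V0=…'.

(0,0): Delta=-0.2548 Bond=39.6848
V0=5.0305

No-arbitrage ⇒ martingale measure with p* = (R−d)/(u−d) = 0.7778.
Terminal payoffs: V(1,0)=28.0700, V(1,1)=0.0000
  t=0,j=0: stock 136.0000 → up 193.1200 (V=0.0000), down 82.9600 (V=28.0700). Price 5.0305; hedge Δ=-0.2548, bond B=39.6848.
The time-0 hedge costs 5.0305, which is the no-arbitrage price.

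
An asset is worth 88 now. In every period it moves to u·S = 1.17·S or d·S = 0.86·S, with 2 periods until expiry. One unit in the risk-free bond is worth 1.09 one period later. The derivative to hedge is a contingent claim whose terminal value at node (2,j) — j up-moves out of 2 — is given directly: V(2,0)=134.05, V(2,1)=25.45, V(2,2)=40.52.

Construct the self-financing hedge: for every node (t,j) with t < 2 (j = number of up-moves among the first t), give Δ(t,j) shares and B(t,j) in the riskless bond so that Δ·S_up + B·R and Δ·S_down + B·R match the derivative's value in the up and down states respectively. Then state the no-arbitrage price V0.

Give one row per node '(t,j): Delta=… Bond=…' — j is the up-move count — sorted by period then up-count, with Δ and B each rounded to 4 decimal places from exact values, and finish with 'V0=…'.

(0,0): Delta=-0.5665 Bond=84.3419
(1,0): Delta=-4.6290 Bond=399.3830
(1,1): Delta=0.4722 Bond=-15.0065
V0=34.4904

Risk-neutral probability p* = (R−d)/(u−d) = (1.09−0.86)/(1.17−0.86) = 0.7419.
Terminal values V(2,·): V(2,0)=134.0500, V(2,1)=25.4500, V(2,2)=40.5200
Node (1,0) S=75.6800: V=(p*·25.4500+(1−p*)·134.0500)/1.09=49.0604; Δ=(25.4500−134.0500)/(88.5456−65.0848)=-4.6290; B=V−Δ·S=399.3830
Node (1,1) S=102.9600: V=(p*·40.5200+(1−p*)·25.4500)/1.09=33.6064; Δ=(40.5200−25.4500)/(120.4632−88.5456)=0.4722; B=V−Δ·S=-15.0065
Node (0,0) S=88.0000: V=(p*·33.6064+(1−p*)·49.0604)/1.09=34.4904; Δ=(33.6064−49.0604)/(102.9600−75.6800)=-0.5665; B=V−Δ·S=84.3419
Self-financing check: at every node Δ·S+B equals the discounted successor values.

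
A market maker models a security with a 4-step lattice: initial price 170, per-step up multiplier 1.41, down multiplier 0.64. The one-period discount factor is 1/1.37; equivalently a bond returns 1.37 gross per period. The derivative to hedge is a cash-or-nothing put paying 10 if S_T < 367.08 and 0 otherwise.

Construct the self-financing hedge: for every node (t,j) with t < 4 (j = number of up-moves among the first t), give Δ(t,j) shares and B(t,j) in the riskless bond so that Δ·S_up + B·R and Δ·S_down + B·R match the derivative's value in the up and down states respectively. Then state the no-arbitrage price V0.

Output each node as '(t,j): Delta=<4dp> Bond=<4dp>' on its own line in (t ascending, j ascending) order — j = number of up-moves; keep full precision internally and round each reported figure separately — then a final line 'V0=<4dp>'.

Risk-neutral probability p* = (R−d)/(u−d) = (1.37−0.64)/(1.41−0.64) = 0.9481.
Terminal payoffs: V(4,0)=10.0000, V(4,1)=10.0000, V(4,2)=10.0000, V(4,3)=10.0000, V(4,4)=0.0000
Node (3,0) S=44.5645: V=(p*·10.0000+(1−p*)·10.0000)/1.37=7.2993; Δ=(10.0000−10.0000)/(62.8359−28.5213)=0.0000; B=V−Δ·S=7.2993
Node (3,1) S=98.1811: V=(p*·10.0000+(1−p*)·10.0000)/1.37=7.2993; Δ=(10.0000−10.0000)/(138.4354−62.8359)=0.0000; B=V−Δ·S=7.2993
Node (3,2) S=216.3053: V=(p*·10.0000+(1−p*)·10.0000)/1.37=7.2993; Δ=(10.0000−10.0000)/(304.9904−138.4354)=0.0000; B=V−Δ·S=7.2993
Node (3,3) S=476.5476: V=(p*·0.0000+(1−p*)·10.0000)/1.37=0.3792; Δ=(0.0000−10.0000)/(671.9321−304.9904)=-0.0273; B=V−Δ·S=13.3662
Node (2,0) S=69.6320: V=(p*·7.2993+(1−p*)·7.2993)/1.37=5.3279; Δ=(7.2993−7.2993)/(98.1811−44.5645)=0.0000; B=V−Δ·S=5.3279
Node (2,1) S=153.4080: V=(p*·7.2993+(1−p*)·7.2993)/1.37=5.3279; Δ=(7.2993−7.2993)/(216.3053−98.1811)=0.0000; B=V−Δ·S=5.3279
Node (2,2) S=337.9770: V=(p*·0.3792+(1−p*)·7.2993)/1.37=0.5392; Δ=(0.3792−7.2993)/(476.5476−216.3053)=-0.0266; B=V−Δ·S=9.5263
Node (1,0) S=108.8000: V=(p*·5.3279+(1−p*)·5.3279)/1.37=3.8890; Δ=(5.3279−5.3279)/(153.4080−69.6320)=0.0000; B=V−Δ·S=3.8890
Node (1,1) S=239.7000: V=(p*·0.5392+(1−p*)·5.3279)/1.37=0.5751; Δ=(0.5392−5.3279)/(337.9770−153.4080)=-0.0259; B=V−Δ·S=6.7943
Node (0,0) S=170.0000: V=(p*·0.5751+(1−p*)·3.8890)/1.37=0.5455; Δ=(0.5751−3.8890)/(239.7000−108.8000)=-0.0253; B=V−Δ·S=4.8492
Check: Δ(0,0)·S0 + B(0,0) = 0.5455 = V0.

(0,0): Delta=-0.0253 Bond=4.8492
(1,0): Delta=0.0000 Bond=3.8890
(1,1): Delta=-0.0259 Bond=6.7943
(2,0): Delta=0.0000 Bond=5.3279
(2,1): Delta=0.0000 Bond=5.3279
(2,2): Delta=-0.0266 Bond=9.5263
(3,0): Delta=0.0000 Bond=7.2993
(3,1): Delta=0.0000 Bond=7.2993
(3,2): Delta=0.0000 Bond=7.2993
(3,3): Delta=-0.0273 Bond=13.3662
V0=0.5455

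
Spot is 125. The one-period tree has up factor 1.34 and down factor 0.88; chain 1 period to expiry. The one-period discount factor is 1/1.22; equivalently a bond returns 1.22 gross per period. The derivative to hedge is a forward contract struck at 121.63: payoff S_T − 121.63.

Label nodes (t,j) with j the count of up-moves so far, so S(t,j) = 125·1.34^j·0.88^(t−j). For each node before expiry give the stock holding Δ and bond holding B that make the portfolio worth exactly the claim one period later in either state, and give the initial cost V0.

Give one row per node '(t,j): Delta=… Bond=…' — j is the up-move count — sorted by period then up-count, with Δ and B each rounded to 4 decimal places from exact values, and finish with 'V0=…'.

(0,0): Delta=1.0000 Bond=-99.6967
V0=25.3033

Risk-neutral probability p* = (R−d)/(u−d) = (1.22−0.88)/(1.34−0.88) = 0.7391.
Terminal payoffs: V(1,0)=-11.6300, V(1,1)=45.8700
(0,0): S=125.0000. Δ = (V_up−V_dn)/(S_up−S_dn) = (45.8700−-11.6300)/(167.5000−110.0000) = 1.0000. V = [p*·45.8700 + (1−p*)·-11.6300]/1.22 = 25.3033. B = V − Δ·S = -99.6967.
Check: Δ(0,0)·S0 + B(0,0) = 25.3033 = V0.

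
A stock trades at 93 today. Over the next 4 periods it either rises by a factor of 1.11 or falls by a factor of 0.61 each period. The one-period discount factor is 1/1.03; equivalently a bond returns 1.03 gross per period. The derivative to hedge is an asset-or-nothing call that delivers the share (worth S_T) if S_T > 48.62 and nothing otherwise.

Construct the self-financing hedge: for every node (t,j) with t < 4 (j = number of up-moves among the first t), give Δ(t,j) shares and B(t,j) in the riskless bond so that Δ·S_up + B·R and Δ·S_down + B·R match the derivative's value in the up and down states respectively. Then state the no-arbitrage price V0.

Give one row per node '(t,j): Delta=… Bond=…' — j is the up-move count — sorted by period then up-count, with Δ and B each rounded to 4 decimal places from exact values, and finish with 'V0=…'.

(0,0): Delta=1.2590 Bond=-28.4834
(1,0): Delta=1.8192 Bond=-61.1207
(1,1): Delta=1.2003 Bond=-23.2841
(2,0): Delta=0.0000 Bond=0.0000
(2,1): Delta=2.0096 Bond=-74.9456
(2,2): Delta=1.1156 Bond=-14.2754
(3,0): Delta=0.0000 Bond=0.0000
(3,1): Delta=0.0000 Bond=0.0000
(3,2): Delta=2.2200 Bond=-91.8976
(3,3): Delta=1.0000 Bond=0.0000
V0=88.6003

No-arbitrage ⇒ martingale measure with p* = (R−d)/(u−d) = 0.8400.
Payoff layer (t=4): V(4,0)=0.0000, V(4,1)=0.0000, V(4,2)=0.0000, V(4,3)=77.5857, V(4,4)=141.1805
  t=3,j=0: stock 21.1092 → up 23.4312 (V=0.0000), down 12.8766 (V=0.0000). Price 0.0000; hedge Δ=0.0000, bond B=0.0000.
  t=3,j=1: stock 38.4119 → up 42.6372 (V=0.0000), down 23.4312 (V=0.0000). Price 0.0000; hedge Δ=0.0000, bond B=0.0000.
  t=3,j=2: stock 69.8970 → up 77.5857 (V=77.5857), down 42.6372 (V=0.0000). Price 63.2738; hedge Δ=2.2200, bond B=-91.8976.
  t=3,j=3: stock 127.1897 → up 141.1805 (V=141.1805), down 77.5857 (V=77.5857). Price 127.1897; hedge Δ=1.0000, bond B=0.0000.
  t=2,j=0: stock 34.6053 → up 38.4119 (V=0.0000), down 21.1092 (V=0.0000). Price 0.0000; hedge Δ=0.0000, bond B=0.0000.
  t=2,j=1: stock 62.9703 → up 69.8970 (V=63.2738), down 38.4119 (V=0.0000). Price 51.6019; hedge Δ=2.0096, bond B=-74.9456.
  t=2,j=2: stock 114.5853 → up 127.1897 (V=127.1897), down 69.8970 (V=63.2738). Price 113.5564; hedge Δ=1.1156, bond B=-14.2754.
  t=1,j=0: stock 56.7300 → up 62.9703 (V=51.6019), down 34.6053 (V=0.0000). Price 42.0831; hedge Δ=1.8192, bond B=-61.1207.
  t=1,j=1: stock 103.2300 → up 114.5853 (V=113.5564), down 62.9703 (V=51.6019). Price 100.6250; hedge Δ=1.2003, bond B=-23.2841.
  t=0,j=0: stock 93.0000 → up 103.2300 (V=100.6250), down 56.7300 (V=42.0831). Price 88.6003; hedge Δ=1.2590, bond B=-28.4834.
Self-financing check: at every node Δ·S+B equals the discounted successor values.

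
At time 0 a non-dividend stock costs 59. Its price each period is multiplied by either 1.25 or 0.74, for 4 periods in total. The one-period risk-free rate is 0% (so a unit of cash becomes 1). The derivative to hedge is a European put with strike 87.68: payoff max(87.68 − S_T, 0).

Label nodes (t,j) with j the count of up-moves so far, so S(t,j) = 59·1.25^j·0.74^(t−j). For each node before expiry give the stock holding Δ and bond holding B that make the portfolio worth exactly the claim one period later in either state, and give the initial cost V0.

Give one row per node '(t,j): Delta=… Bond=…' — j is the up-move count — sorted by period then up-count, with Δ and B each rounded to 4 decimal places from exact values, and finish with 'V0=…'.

(0,0): Delta=-0.7518 Bond=76.8441
(1,0): Delta=-1.0000 Bond=87.6800
(1,1): Delta=-0.6105 Bond=66.4250
(2,0): Delta=-1.0000 Bond=87.6800
(2,1): Delta=-1.0000 Bond=87.6800
(2,2): Delta=-0.3888 Bond=45.9874
(3,0): Delta=-1.0000 Bond=87.6800
(3,1): Delta=-1.0000 Bond=87.6800
(3,2): Delta=-1.0000 Bond=87.6800
(3,3): Delta=-0.0409 Bond=5.8984
V0=32.4872

Under the risk-neutral measure, an up-move has probability p* = (R−d)/(u−d) = 0.5098 and values discount at R = 1.
Payoff layer (t=4): V(4,0)=69.9879, V(4,1)=57.7947, V(4,2)=37.1981, V(4,3)=2.4066, V(4,4)=0.0000
  t=3,j=0: stock 23.9082 → up 29.8853 (V=57.7947), down 17.6921 (V=69.9879). Price 63.7718; hedge Δ=-1.0000, bond B=87.6800.
  t=3,j=1: stock 40.3855 → up 50.4819 (V=37.1981), down 29.8853 (V=57.7947). Price 47.2945; hedge Δ=-1.0000, bond B=87.6800.
  t=3,j=2: stock 68.2188 → up 85.2734 (V=2.4066), down 50.4819 (V=37.1981). Price 19.4613; hedge Δ=-1.0000, bond B=87.6800.
  t=3,j=3: stock 115.2344 → up 144.0430 (V=0.0000), down 85.2734 (V=2.4066). Price 1.1797; hedge Δ=-0.0409, bond B=5.8984.
  t=2,j=0: stock 32.3084 → up 40.3855 (V=47.2945), down 23.9082 (V=63.7718). Price 55.3716; hedge Δ=-1.0000, bond B=87.6800.
  t=2,j=1: stock 54.5750 → up 68.2188 (V=19.4613), down 40.3855 (V=47.2945). Price 33.1050; hedge Δ=-1.0000, bond B=87.6800.
  t=2,j=2: stock 92.1875 → up 115.2344 (V=1.1797), down 68.2188 (V=19.4613). Price 10.1412; hedge Δ=-0.3888, bond B=45.9874.
  t=1,j=0: stock 43.6600 → up 54.5750 (V=33.1050), down 32.3084 (V=55.3716). Price 44.0200; hedge Δ=-1.0000, bond B=87.6800.
  t=1,j=1: stock 73.7500 → up 92.1875 (V=10.1412), down 54.5750 (V=33.1050). Price 21.3980; hedge Δ=-0.6105, bond B=66.4250.
  t=0,j=0: stock 59.0000 → up 73.7500 (V=21.3980), down 43.6600 (V=44.0200). Price 32.4872; hedge Δ=-0.7518, bond B=76.8441.
Check: Δ(0,0)·S0 + B(0,0) = 32.4872 = V0.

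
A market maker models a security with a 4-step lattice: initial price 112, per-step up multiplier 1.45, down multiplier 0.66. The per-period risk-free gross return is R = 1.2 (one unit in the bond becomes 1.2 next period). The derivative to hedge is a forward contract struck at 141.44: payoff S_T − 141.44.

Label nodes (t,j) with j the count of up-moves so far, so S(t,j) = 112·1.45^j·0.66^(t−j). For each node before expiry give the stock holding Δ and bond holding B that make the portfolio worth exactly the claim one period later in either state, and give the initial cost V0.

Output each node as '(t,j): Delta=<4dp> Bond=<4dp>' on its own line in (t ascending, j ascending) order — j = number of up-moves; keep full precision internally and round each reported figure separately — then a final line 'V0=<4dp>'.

The replicating-portfolio and risk-neutral prices coincide; use p* = (1.2−0.66)/(1.45−0.66) = 0.6835 for the latter.
Terminal payoffs: V(4,0)=-120.1883, V(4,1)=-94.7506, V(4,2)=-38.8649, V(4,3)=83.9144, V(4,4)=353.6567
  t=3,j=0: stock 32.1996 → up 46.6894 (V=-94.7506), down 21.2517 (V=-120.1883). Price -85.6671; hedge Δ=1.0000, bond B=-117.8667.
  t=3,j=1: stock 70.7414 → up 102.5751 (V=-38.8649), down 46.6894 (V=-94.7506). Price -47.1252; hedge Δ=1.0000, bond B=-117.8667.
  t=3,j=2: stock 155.4168 → up 225.3544 (V=83.9144), down 102.5751 (V=-38.8649). Price 37.5501; hedge Δ=1.0000, bond B=-117.8667.
  t=3,j=3: stock 341.4460 → up 495.0967 (V=353.6567), down 225.3544 (V=83.9144). Price 223.5793; hedge Δ=1.0000, bond B=-117.8667.
  t=2,j=0: stock 48.7872 → up 70.7414 (V=-47.1252), down 32.1996 (V=-85.6671). Price -49.4350; hedge Δ=1.0000, bond B=-98.2222.
  t=2,j=1: stock 107.1840 → up 155.4168 (V=37.5501), down 70.7414 (V=-47.1252). Price 8.9618; hedge Δ=1.0000, bond B=-98.2222.
  t=2,j=2: stock 235.4800 → up 341.4460 (V=223.5793), down 155.4168 (V=37.5501). Price 137.2578; hedge Δ=1.0000, bond B=-98.2222.
  t=1,j=0: stock 73.9200 → up 107.1840 (V=8.9618), down 48.7872 (V=-49.4350). Price -7.9319; hedge Δ=1.0000, bond B=-81.8519.
  t=1,j=1: stock 162.4000 → up 235.4800 (V=137.2578), down 107.1840 (V=8.9618). Price 80.5481; hedge Δ=1.0000, bond B=-81.8519.
  t=0,j=0: stock 112.0000 → up 162.4000 (V=80.5481), down 73.9200 (V=-7.9319). Price 43.7901; hedge Δ=1.0000, bond B=-68.2099.
Self-financing check: at every node Δ·S+B equals the discounted successor values.

(0,0): Delta=1.0000 Bond=-68.2099
(1,0): Delta=1.0000 Bond=-81.8519
(1,1): Delta=1.0000 Bond=-81.8519
(2,0): Delta=1.0000 Bond=-98.2222
(2,1): Delta=1.0000 Bond=-98.2222
(2,2): Delta=1.0000 Bond=-98.2222
(3,0): Delta=1.0000 Bond=-117.8667
(3,1): Delta=1.0000 Bond=-117.8667
(3,2): Delta=1.0000 Bond=-117.8667
(3,3): Delta=1.0000 Bond=-117.8667
V0=43.7901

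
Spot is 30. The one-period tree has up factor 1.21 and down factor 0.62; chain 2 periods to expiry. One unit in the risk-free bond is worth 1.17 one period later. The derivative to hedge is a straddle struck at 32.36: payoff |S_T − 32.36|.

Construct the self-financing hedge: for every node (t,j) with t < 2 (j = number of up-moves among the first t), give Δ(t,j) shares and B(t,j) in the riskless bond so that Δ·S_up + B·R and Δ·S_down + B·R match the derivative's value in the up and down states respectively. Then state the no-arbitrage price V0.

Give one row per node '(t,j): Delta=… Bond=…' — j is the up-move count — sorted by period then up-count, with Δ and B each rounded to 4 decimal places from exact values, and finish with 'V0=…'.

(0,0): Delta=0.0410 Bond=7.0901
(1,0): Delta=-1.0000 Bond=27.6581
(1,1): Delta=0.0798 Bond=6.8873
V0=8.3202

Risk-neutral probability p* = (R−d)/(u−d) = (1.17−0.62)/(1.21−0.62) = 0.9322.
At expiry t=2: V(2,0)=20.8280, V(2,1)=9.8540, V(2,2)=11.5630
(1,0): S=18.6000. Δ = (V_up−V_dn)/(S_up−S_dn) = (9.8540−20.8280)/(22.5060−11.5320) = -1.0000. V = [p*·9.8540 + (1−p*)·20.8280]/1.17 = 9.0581. B = V − Δ·S = 27.6581.
(1,1): S=36.3000. Δ = (V_up−V_dn)/(S_up−S_dn) = (11.5630−9.8540)/(43.9230−22.5060) = 0.0798. V = [p*·11.5630 + (1−p*)·9.8540]/1.17 = 9.7839. B = V − Δ·S = 6.8873.
(0,0): S=30.0000. Δ = (V_up−V_dn)/(S_up−S_dn) = (9.7839−9.0581)/(36.3000−18.6000) = 0.0410. V = [p*·9.7839 + (1−p*)·9.0581]/1.17 = 8.3202. B = V − Δ·S = 7.0901.
Root portfolio cost Δ·30+B reproduces V0=8.3202.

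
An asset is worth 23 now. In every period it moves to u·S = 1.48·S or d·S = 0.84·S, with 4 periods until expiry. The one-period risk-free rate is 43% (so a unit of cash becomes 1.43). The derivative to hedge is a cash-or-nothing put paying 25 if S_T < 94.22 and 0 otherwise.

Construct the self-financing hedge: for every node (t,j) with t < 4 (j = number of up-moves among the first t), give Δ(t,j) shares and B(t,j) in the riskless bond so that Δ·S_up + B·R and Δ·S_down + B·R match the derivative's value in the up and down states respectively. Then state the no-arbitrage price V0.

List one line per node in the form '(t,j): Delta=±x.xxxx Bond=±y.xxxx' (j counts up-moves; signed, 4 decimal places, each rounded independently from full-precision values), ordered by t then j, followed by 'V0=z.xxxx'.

Under the risk-neutral measure, an up-move has probability p* = (R−d)/(u−d) = 0.9219 and values discount at R = 1.43.
At expiry t=4: V(4,0)=25.0000, V(4,1)=25.0000, V(4,2)=25.0000, V(4,3)=25.0000, V(4,4)=0.0000
Node (3,0) S=13.6322: V=(p*·25.0000+(1−p*)·25.0000)/1.43=17.4825; Δ=(25.0000−25.0000)/(20.1756−11.4510)=0.0000; B=V−Δ·S=17.4825
Node (3,1) S=24.0186: V=(p*·25.0000+(1−p*)·25.0000)/1.43=17.4825; Δ=(25.0000−25.0000)/(35.5476−20.1756)=0.0000; B=V−Δ·S=17.4825
Node (3,2) S=42.3185: V=(p*·25.0000+(1−p*)·25.0000)/1.43=17.4825; Δ=(25.0000−25.0000)/(62.6314−35.5476)=0.0000; B=V−Δ·S=17.4825
Node (3,3) S=74.5612: V=(p*·0.0000+(1−p*)·25.0000)/1.43=1.3658; Δ=(0.0000−25.0000)/(110.3506−62.6314)=-0.5239; B=V−Δ·S=40.4283
Node (2,0) S=16.2288: V=(p*·17.4825+(1−p*)·17.4825)/1.43=12.2255; Δ=(17.4825−17.4825)/(24.0186−13.6322)=0.0000; B=V−Δ·S=12.2255
Node (2,1) S=28.5936: V=(p*·17.4825+(1−p*)·17.4825)/1.43=12.2255; Δ=(17.4825−17.4825)/(42.3185−24.0186)=0.0000; B=V−Δ·S=12.2255
Node (2,2) S=50.3792: V=(p*·1.3658+(1−p*)·17.4825)/1.43=1.8356; Δ=(1.3658−17.4825)/(74.5612−42.3185)=-0.4999; B=V−Δ·S=27.0180
Node (1,0) S=19.3200: V=(p*·12.2255+(1−p*)·12.2255)/1.43=8.5493; Δ=(12.2255−12.2255)/(28.5936−16.2288)=0.0000; B=V−Δ·S=8.5493
Node (1,1) S=34.0400: V=(p*·1.8356+(1−p*)·12.2255)/1.43=1.8513; Δ=(1.8356−12.2255)/(50.3792−28.5936)=-0.4769; B=V−Δ·S=18.0855
Node (0,0) S=23.0000: V=(p*·1.8513+(1−p*)·8.5493)/1.43=1.6605; Δ=(1.8513−8.5493)/(34.0400−19.3200)=-0.4550; B=V−Δ·S=12.1262
The time-0 hedge costs 1.6605, which is the no-arbitrage price.

(0,0): Delta=-0.4550 Bond=12.1262
(1,0): Delta=0.0000 Bond=8.5493
(1,1): Delta=-0.4769 Bond=18.0855
(2,0): Delta=0.0000 Bond=12.2255
(2,1): Delta=0.0000 Bond=12.2255
(2,2): Delta=-0.4999 Bond=27.0180
(3,0): Delta=0.0000 Bond=17.4825
(3,1): Delta=0.0000 Bond=17.4825
(3,2): Delta=0.0000 Bond=17.4825
(3,3): Delta=-0.5239 Bond=40.4283
V0=1.6605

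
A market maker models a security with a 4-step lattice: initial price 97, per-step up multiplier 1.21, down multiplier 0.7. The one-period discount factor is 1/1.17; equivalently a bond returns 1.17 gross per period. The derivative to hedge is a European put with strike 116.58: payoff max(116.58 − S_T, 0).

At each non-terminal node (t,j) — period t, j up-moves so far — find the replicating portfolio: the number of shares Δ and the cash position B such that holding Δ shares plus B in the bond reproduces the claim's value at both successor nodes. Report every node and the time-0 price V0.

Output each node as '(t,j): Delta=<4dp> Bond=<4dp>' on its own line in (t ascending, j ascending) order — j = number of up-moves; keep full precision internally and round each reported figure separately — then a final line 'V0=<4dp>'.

The replicating-portfolio and risk-neutral prices coincide; use p* = (1.17−0.7)/(1.21−0.7) = 0.9216 for the latter.
At expiry t=4: V(4,0)=93.2903, V(4,1)=76.3221, V(4,2)=46.9913, V(4,3)=0.0000, V(4,4)=0.0000
(3,0): S=33.2710. Δ = (V_up−V_dn)/(S_up−S_dn) = (76.3221−93.2903)/(40.2579−23.2897) = -1.0000. V = [p*·76.3221 + (1−p*)·93.2903]/1.17 = 66.3700. B = V − Δ·S = 99.6410.
(3,1): S=57.5113. Δ = (V_up−V_dn)/(S_up−S_dn) = (46.9913−76.3221)/(69.5887−40.2579) = -1.0000. V = [p*·46.9913 + (1−p*)·76.3221]/1.17 = 42.1297. B = V − Δ·S = 99.6410.
(3,2): S=99.4124. Δ = (V_up−V_dn)/(S_up−S_dn) = (0.0000−46.9913)/(120.2890−69.5887) = -0.9268. V = [p*·0.0000 + (1−p*)·46.9913]/1.17 = 3.1501. B = V − Δ·S = 95.2899.
(3,3): S=171.8414. Δ = (V_up−V_dn)/(S_up−S_dn) = (0.0000−0.0000)/(207.9281−120.2890) = 0.0000. V = [p*·0.0000 + (1−p*)·0.0000]/1.17 = 0.0000. B = V − Δ·S = 0.0000.
(2,0): S=47.5300. Δ = (V_up−V_dn)/(S_up−S_dn) = (42.1297−66.3700)/(57.5113−33.2710) = -1.0000. V = [p*·42.1297 + (1−p*)·66.3700]/1.17 = 37.6333. B = V − Δ·S = 85.1633.
(2,1): S=82.1590. Δ = (V_up−V_dn)/(S_up−S_dn) = (3.1501−42.1297)/(99.4124−57.5113) = -0.9303. V = [p*·3.1501 + (1−p*)·42.1297]/1.17 = 5.3054. B = V − Δ·S = 81.7361.
(2,2): S=142.0177. Δ = (V_up−V_dn)/(S_up−S_dn) = (0.0000−3.1501)/(171.8414−99.4124) = -0.0435. V = [p*·0.0000 + (1−p*)·3.1501]/1.17 = 0.2112. B = V − Δ·S = 6.3878.
(1,0): S=67.9000. Δ = (V_up−V_dn)/(S_up−S_dn) = (5.3054−37.6333)/(82.1590−47.5300) = -0.9335. V = [p*·5.3054 + (1−p*)·37.6333]/1.17 = 6.7016. B = V − Δ·S = 70.0896.
(1,1): S=117.3700. Δ = (V_up−V_dn)/(S_up−S_dn) = (0.2112−5.3054)/(142.0177−82.1590) = -0.0851. V = [p*·0.2112 + (1−p*)·5.3054]/1.17 = 0.5220. B = V − Δ·S = 10.5107.
(0,0): S=97.0000. Δ = (V_up−V_dn)/(S_up−S_dn) = (0.5220−6.7016)/(117.3700−67.9000) = -0.1249. V = [p*·0.5220 + (1−p*)·6.7016]/1.17 = 0.8604. B = V − Δ·S = 12.9774.
Check: Δ(0,0)·S0 + B(0,0) = 0.8604 = V0.

(0,0): Delta=-0.1249 Bond=12.9774
(1,0): Delta=-0.9335 Bond=70.0896
(1,1): Delta=-0.0851 Bond=10.5107
(2,0): Delta=-1.0000 Bond=85.1633
(2,1): Delta=-0.9303 Bond=81.7361
(2,2): Delta=-0.0435 Bond=6.3878
(3,0): Delta=-1.0000 Bond=99.6410
(3,1): Delta=-1.0000 Bond=99.6410
(3,2): Delta=-0.9268 Bond=95.2899
(3,3): Delta=0.0000 Bond=0.0000
V0=0.8604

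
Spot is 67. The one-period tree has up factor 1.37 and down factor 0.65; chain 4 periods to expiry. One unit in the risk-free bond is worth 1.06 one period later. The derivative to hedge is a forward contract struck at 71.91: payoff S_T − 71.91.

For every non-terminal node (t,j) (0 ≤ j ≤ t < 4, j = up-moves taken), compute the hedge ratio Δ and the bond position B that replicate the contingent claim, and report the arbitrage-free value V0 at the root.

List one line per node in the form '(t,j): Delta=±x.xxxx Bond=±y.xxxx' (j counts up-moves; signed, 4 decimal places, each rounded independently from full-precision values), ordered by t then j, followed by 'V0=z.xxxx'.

Since d<R<u, set p* = (R−d)/(u−d) = 0.5694; price each node as the discounted p*-expectation of its children.
Terminal payoffs: V(4,0)=-59.9501, V(4,1)=-46.7022, V(4,2)=-18.7797, V(4,3)=40.0724, V(4,4)=164.1145
Node (3,0) S=18.3999: V=(p*·-46.7022+(1−p*)·-59.9501)/1.06=-49.4397; Δ=(-46.7022−-59.9501)/(25.2078−11.9599)=1.0000; B=V−Δ·S=-67.8396
Node (3,1) S=38.7813: V=(p*·-18.7797+(1−p*)·-46.7022)/1.06=-29.0583; Δ=(-18.7797−-46.7022)/(53.1303−25.2078)=1.0000; B=V−Δ·S=-67.8396
Node (3,2) S=81.7390: V=(p*·40.0724+(1−p*)·-18.7797)/1.06=13.8994; Δ=(40.0724−-18.7797)/(111.9824−53.1303)=1.0000; B=V−Δ·S=-67.8396
Node (3,3) S=172.2807: V=(p*·164.1145+(1−p*)·40.0724)/1.06=104.4410; Δ=(164.1145−40.0724)/(236.0245−111.9824)=1.0000; B=V−Δ·S=-67.8396
Node (2,0) S=28.3075: V=(p*·-29.0583+(1−p*)·-49.4397)/1.06=-35.6921; Δ=(-29.0583−-49.4397)/(38.7813−18.3999)=1.0000; B=V−Δ·S=-63.9996
Node (2,1) S=59.6635: V=(p*·13.8994+(1−p*)·-29.0583)/1.06=-4.3361; Δ=(13.8994−-29.0583)/(81.7390−38.7813)=1.0000; B=V−Δ·S=-63.9996
Node (2,2) S=125.7523: V=(p*·104.4410+(1−p*)·13.8994)/1.06=61.7527; Δ=(104.4410−13.8994)/(172.2807−81.7390)=1.0000; B=V−Δ·S=-63.9996
Node (1,0) S=43.5500: V=(p*·-4.3361+(1−p*)·-35.6921)/1.06=-16.8270; Δ=(-4.3361−-35.6921)/(59.6635−28.3075)=1.0000; B=V−Δ·S=-60.3770
Node (1,1) S=91.7900: V=(p*·61.7527+(1−p*)·-4.3361)/1.06=31.4130; Δ=(61.7527−-4.3361)/(125.7523−59.6635)=1.0000; B=V−Δ·S=-60.3770
Node (0,0) S=67.0000: V=(p*·31.4130+(1−p*)·-16.8270)/1.06=10.0405; Δ=(31.4130−-16.8270)/(91.7900−43.5500)=1.0000; B=V−Δ·S=-56.9595
Each (Δ,B) replicates both successor values, so the strategy is self-financing and V0 is arbitrage-free.

(0,0): Delta=1.0000 Bond=-56.9595
(1,0): Delta=1.0000 Bond=-60.3770
(1,1): Delta=1.0000 Bond=-60.3770
(2,0): Delta=1.0000 Bond=-63.9996
(2,1): Delta=1.0000 Bond=-63.9996
(2,2): Delta=1.0000 Bond=-63.9996
(3,0): Delta=1.0000 Bond=-67.8396
(3,1): Delta=1.0000 Bond=-67.8396
(3,2): Delta=1.0000 Bond=-67.8396
(3,3): Delta=1.0000 Bond=-67.8396
V0=10.0405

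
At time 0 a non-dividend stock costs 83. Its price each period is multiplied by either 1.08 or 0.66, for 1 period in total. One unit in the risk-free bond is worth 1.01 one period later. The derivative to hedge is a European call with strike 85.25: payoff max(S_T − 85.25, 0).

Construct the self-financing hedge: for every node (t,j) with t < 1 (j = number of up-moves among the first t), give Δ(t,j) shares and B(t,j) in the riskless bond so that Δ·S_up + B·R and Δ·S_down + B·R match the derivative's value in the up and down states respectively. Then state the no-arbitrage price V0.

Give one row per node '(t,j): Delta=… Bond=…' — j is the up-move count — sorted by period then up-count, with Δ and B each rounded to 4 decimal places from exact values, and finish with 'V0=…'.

(0,0): Delta=0.1259 Bond=-6.8303
V0=3.6221

No-arbitrage ⇒ martingale measure with p* = (R−d)/(u−d) = 0.8333.
Terminal values V(1,·): V(1,0)=0.0000, V(1,1)=4.3900
  t=0,j=0: stock 83.0000 → up 89.6400 (V=4.3900), down 54.7800 (V=0.0000). Price 3.6221; hedge Δ=0.1259, bond B=-6.8303.
The time-0 hedge costs 3.6221, which is the no-arbitrage price.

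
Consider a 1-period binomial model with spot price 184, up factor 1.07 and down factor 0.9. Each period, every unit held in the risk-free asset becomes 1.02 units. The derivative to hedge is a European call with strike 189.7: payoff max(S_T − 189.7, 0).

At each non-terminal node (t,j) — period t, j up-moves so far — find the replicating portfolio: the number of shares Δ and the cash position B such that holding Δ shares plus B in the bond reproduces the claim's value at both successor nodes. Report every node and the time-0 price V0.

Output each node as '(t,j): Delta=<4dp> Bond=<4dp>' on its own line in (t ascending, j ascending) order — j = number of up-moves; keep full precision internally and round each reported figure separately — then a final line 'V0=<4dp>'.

Since d<R<u, set p* = (R−d)/(u−d) = 0.7059; price each node as the discounted p*-expectation of its children.
Terminal values V(1,·): V(1,0)=0.0000, V(1,1)=7.1800
  t=0,j=0: stock 184.0000 → up 196.8800 (V=7.1800), down 165.6000 (V=0.0000). Price 4.9689; hedge Δ=0.2295, bond B=-37.2664.
Self-financing check: at every node Δ·S+B equals the discounted successor values.

(0,0): Delta=0.2295 Bond=-37.2664
V0=4.9689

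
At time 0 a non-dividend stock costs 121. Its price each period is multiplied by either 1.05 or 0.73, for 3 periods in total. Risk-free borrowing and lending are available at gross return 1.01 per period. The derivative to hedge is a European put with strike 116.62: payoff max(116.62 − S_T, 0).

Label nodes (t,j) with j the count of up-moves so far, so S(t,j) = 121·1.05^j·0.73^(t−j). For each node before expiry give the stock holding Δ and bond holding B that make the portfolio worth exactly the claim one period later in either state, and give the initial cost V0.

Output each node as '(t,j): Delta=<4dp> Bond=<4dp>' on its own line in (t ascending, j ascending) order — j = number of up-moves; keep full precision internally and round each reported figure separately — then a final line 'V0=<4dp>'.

(0,0): Delta=-0.5454 Bond=73.4330
(1,0): Delta=-1.0000 Bond=114.3221
(1,1): Delta=-0.5002 Bond=68.4309
(2,0): Delta=-1.0000 Bond=115.4653
(2,1): Delta=-1.0000 Bond=115.4653
(2,2): Delta=-0.4506 Bond=62.4938
V0=7.4396

The replicating-portfolio and risk-neutral prices coincide; use p* = (1.01−0.73)/(1.05−0.73) = 0.8750 for the latter.
Terminal values V(3,·): V(3,0)=69.5489, V(3,1)=48.9151, V(3,2)=19.2362, V(3,3)=0.0000
(2,0): S=64.4809. Δ = (V_up−V_dn)/(S_up−S_dn) = (48.9151−69.5489)/(67.7049−47.0711) = -1.0000. V = [p*·48.9151 + (1−p*)·69.5489]/1.01 = 50.9844. B = V − Δ·S = 115.4653.
(2,1): S=92.7465. Δ = (V_up−V_dn)/(S_up−S_dn) = (19.2362−48.9151)/(97.3838−67.7049) = -1.0000. V = [p*·19.2362 + (1−p*)·48.9151]/1.01 = 22.7188. B = V − Δ·S = 115.4653.
(2,2): S=133.4025. Δ = (V_up−V_dn)/(S_up−S_dn) = (0.0000−19.2362)/(140.0726−97.3838) = -0.4506. V = [p*·0.0000 + (1−p*)·19.2362]/1.01 = 2.3807. B = V − Δ·S = 62.4938.
(1,0): S=88.3300. Δ = (V_up−V_dn)/(S_up−S_dn) = (22.7188−50.9844)/(92.7465−64.4809) = -1.0000. V = [p*·22.7188 + (1−p*)·50.9844]/1.01 = 25.9921. B = V − Δ·S = 114.3221.
(1,1): S=127.0500. Δ = (V_up−V_dn)/(S_up−S_dn) = (2.3807−22.7188)/(133.4025−92.7465) = -0.5002. V = [p*·2.3807 + (1−p*)·22.7188]/1.01 = 4.8742. B = V − Δ·S = 68.4309.
(0,0): S=121.0000. Δ = (V_up−V_dn)/(S_up−S_dn) = (4.8742−25.9921)/(127.0500−88.3300) = -0.5454. V = [p*·4.8742 + (1−p*)·25.9921]/1.01 = 7.4396. B = V − Δ·S = 73.4330.
Root portfolio cost Δ·121+B reproduces V0=7.4396.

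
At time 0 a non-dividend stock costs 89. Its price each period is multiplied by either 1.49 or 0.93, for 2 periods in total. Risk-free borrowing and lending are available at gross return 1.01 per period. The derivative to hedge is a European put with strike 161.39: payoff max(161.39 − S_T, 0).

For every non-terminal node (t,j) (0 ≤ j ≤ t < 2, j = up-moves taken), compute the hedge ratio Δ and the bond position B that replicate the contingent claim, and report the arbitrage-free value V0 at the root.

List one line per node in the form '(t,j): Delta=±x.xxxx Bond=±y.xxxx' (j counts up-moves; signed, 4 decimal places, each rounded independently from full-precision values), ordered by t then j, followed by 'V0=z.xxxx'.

(0,0): Delta=-0.8973 Bond=149.7912
(1,0): Delta=-1.0000 Bond=159.7921
(1,1): Delta=-0.5125 Bond=100.2713
V0=69.9342

Risk-neutral probability p* = (R−d)/(u−d) = (1.01−0.93)/(1.49−0.93) = 0.1429.
Terminal values V(2,·): V(2,0)=84.4139, V(2,1)=38.0627, V(2,2)=0.0000
Node (1,0) S=82.7700: V=(p*·38.0627+(1−p*)·84.4139)/1.01=77.0221; Δ=(38.0627−84.4139)/(123.3273−76.9761)=-1.0000; B=V−Δ·S=159.7921
Node (1,1) S=132.6100: V=(p*·0.0000+(1−p*)·38.0627)/1.01=32.3021; Δ=(0.0000−38.0627)/(197.5889−123.3273)=-0.5125; B=V−Δ·S=100.2713
Node (0,0) S=89.0000: V=(p*·32.3021+(1−p*)·77.0221)/1.01=69.9342; Δ=(32.3021−77.0221)/(132.6100−82.7700)=-0.8973; B=V−Δ·S=149.7912
Self-financing check: at every node Δ·S+B equals the discounted successor values.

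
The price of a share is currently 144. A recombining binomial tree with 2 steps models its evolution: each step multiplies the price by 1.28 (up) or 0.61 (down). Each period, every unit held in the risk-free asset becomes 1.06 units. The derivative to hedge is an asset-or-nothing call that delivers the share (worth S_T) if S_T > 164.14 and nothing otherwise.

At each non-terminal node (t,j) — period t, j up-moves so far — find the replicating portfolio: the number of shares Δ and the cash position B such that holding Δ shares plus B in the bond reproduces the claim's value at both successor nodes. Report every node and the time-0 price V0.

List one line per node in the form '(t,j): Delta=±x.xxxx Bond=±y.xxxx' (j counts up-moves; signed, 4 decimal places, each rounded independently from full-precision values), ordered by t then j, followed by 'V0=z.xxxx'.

Risk-neutral probability p* = (R−d)/(u−d) = (1.06−0.61)/(1.28−0.61) = 0.6716.
At expiry t=2: V(2,0)=0.0000, V(2,1)=0.0000, V(2,2)=235.9296
  t=1,j=0: stock 87.8400 → up 112.4352 (V=0.0000), down 53.5824 (V=0.0000). Price 0.0000; hedge Δ=0.0000, bond B=0.0000.
  t=1,j=1: stock 184.3200 → up 235.9296 (V=235.9296), down 112.4352 (V=0.0000). Price 149.4907; hedge Δ=1.9104, bond B=-202.6430.
  t=0,j=0: stock 144.0000 → up 184.3200 (V=149.4907), down 87.8400 (V=0.0000). Price 94.7210; hedge Δ=1.5494, bond B=-128.3995.
Check: Δ(0,0)·S0 + B(0,0) = 94.7210 = V0.

(0,0): Delta=1.5494 Bond=-128.3995
(1,0): Delta=0.0000 Bond=0.0000
(1,1): Delta=1.9104 Bond=-202.6430
V0=94.7210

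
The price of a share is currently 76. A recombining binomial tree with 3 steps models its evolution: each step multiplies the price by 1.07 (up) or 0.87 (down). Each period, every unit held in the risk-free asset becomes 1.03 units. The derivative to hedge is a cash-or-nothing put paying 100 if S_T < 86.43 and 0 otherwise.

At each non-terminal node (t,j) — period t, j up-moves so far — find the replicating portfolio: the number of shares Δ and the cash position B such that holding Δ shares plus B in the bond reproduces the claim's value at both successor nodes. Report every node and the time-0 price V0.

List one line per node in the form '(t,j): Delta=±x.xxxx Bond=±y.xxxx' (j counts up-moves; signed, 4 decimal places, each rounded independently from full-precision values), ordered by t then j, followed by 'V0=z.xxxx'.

(0,0): Delta=-3.9688 Bond=346.2896
(1,0): Delta=0.0000 Bond=94.2596
(1,1): Delta=-4.7756 Bond=422.2830
(2,0): Delta=0.0000 Bond=97.0874
(2,1): Delta=0.0000 Bond=97.0874
(2,2): Delta=-5.7463 Bond=519.4175
V0=44.6589

The replicating-portfolio and risk-neutral prices coincide; use p* = (1.03−0.87)/(1.07−0.87) = 0.8000 for the latter.
At expiry t=3: V(3,0)=100.0000, V(3,1)=100.0000, V(3,2)=100.0000, V(3,3)=0.0000
(2,0): S=57.5244. Δ = (V_up−V_dn)/(S_up−S_dn) = (100.0000−100.0000)/(61.5511−50.0462) = 0.0000. V = [p*·100.0000 + (1−p*)·100.0000]/1.03 = 97.0874. B = V − Δ·S = 97.0874.
(2,1): S=70.7484. Δ = (V_up−V_dn)/(S_up−S_dn) = (100.0000−100.0000)/(75.7008−61.5511) = 0.0000. V = [p*·100.0000 + (1−p*)·100.0000]/1.03 = 97.0874. B = V − Δ·S = 97.0874.
(2,2): S=87.0124. Δ = (V_up−V_dn)/(S_up−S_dn) = (0.0000−100.0000)/(93.1033−75.7008) = -5.7463. V = [p*·0.0000 + (1−p*)·100.0000]/1.03 = 19.4175. B = V − Δ·S = 519.4175.
(1,0): S=66.1200. Δ = (V_up−V_dn)/(S_up−S_dn) = (97.0874−97.0874)/(70.7484−57.5244) = 0.0000. V = [p*·97.0874 + (1−p*)·97.0874]/1.03 = 94.2596. B = V − Δ·S = 94.2596.
(1,1): S=81.3200. Δ = (V_up−V_dn)/(S_up−S_dn) = (19.4175−97.0874)/(87.0124−70.7484) = -4.7756. V = [p*·19.4175 + (1−p*)·97.0874]/1.03 = 33.9335. B = V − Δ·S = 422.2830.
(0,0): S=76.0000. Δ = (V_up−V_dn)/(S_up−S_dn) = (33.9335−94.2596)/(81.3200−66.1200) = -3.9688. V = [p*·33.9335 + (1−p*)·94.2596]/1.03 = 44.6589. B = V − Δ·S = 346.2896.
Root portfolio cost Δ·76+B reproduces V0=44.6589.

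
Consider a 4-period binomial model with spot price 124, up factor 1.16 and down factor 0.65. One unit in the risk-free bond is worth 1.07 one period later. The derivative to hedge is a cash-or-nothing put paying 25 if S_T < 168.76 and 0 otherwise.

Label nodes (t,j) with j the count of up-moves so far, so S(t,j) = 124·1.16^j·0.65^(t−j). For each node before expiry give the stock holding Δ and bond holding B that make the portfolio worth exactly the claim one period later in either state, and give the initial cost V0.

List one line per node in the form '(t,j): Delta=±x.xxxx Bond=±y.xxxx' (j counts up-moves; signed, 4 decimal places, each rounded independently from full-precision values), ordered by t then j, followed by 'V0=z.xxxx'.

(0,0): Delta=-0.1802 Bond=32.6488
(1,0): Delta=0.0000 Bond=20.4074
(1,1): Delta=-0.2019 Bond=38.0471
(2,0): Delta=0.0000 Bond=21.8360
(2,1): Delta=0.0000 Bond=21.8360
(2,2): Delta=-0.2261 Bond=44.7549
(3,0): Delta=0.0000 Bond=23.3645
(3,1): Delta=0.0000 Bond=23.3645
(3,2): Delta=0.0000 Bond=23.3645
(3,3): Delta=-0.2533 Bond=53.1428
V0=10.2999

No-arbitrage ⇒ martingale measure with p* = (R−d)/(u−d) = 0.8235.
At expiry t=4: V(4,0)=25.0000, V(4,1)=25.0000, V(4,2)=25.0000, V(4,3)=25.0000, V(4,4)=0.0000
(3,0): S=34.0535. Δ = (V_up−V_dn)/(S_up−S_dn) = (25.0000−25.0000)/(39.5021−22.1348) = 0.0000. V = [p*·25.0000 + (1−p*)·25.0000]/1.07 = 23.3645. B = V − Δ·S = 23.3645.
(3,1): S=60.7724. Δ = (V_up−V_dn)/(S_up−S_dn) = (25.0000−25.0000)/(70.4960−39.5021) = 0.0000. V = [p*·25.0000 + (1−p*)·25.0000]/1.07 = 23.3645. B = V − Δ·S = 23.3645.
(3,2): S=108.4554. Δ = (V_up−V_dn)/(S_up−S_dn) = (25.0000−25.0000)/(125.8082−70.4960) = 0.0000. V = [p*·25.0000 + (1−p*)·25.0000]/1.07 = 23.3645. B = V − Δ·S = 23.3645.
(3,3): S=193.5511. Δ = (V_up−V_dn)/(S_up−S_dn) = (0.0000−25.0000)/(224.5193−125.8082) = -0.2533. V = [p*·0.0000 + (1−p*)·25.0000]/1.07 = 4.1231. B = V − Δ·S = 53.1428.
(2,0): S=52.3900. Δ = (V_up−V_dn)/(S_up−S_dn) = (23.3645−23.3645)/(60.7724−34.0535) = 0.0000. V = [p*·23.3645 + (1−p*)·23.3645]/1.07 = 21.8360. B = V − Δ·S = 21.8360.
(2,1): S=93.4960. Δ = (V_up−V_dn)/(S_up−S_dn) = (23.3645−23.3645)/(108.4554−60.7724) = 0.0000. V = [p*·23.3645 + (1−p*)·23.3645]/1.07 = 21.8360. B = V − Δ·S = 21.8360.
(2,2): S=166.8544. Δ = (V_up−V_dn)/(S_up−S_dn) = (4.1231−23.3645)/(193.5511−108.4554) = -0.2261. V = [p*·4.1231 + (1−p*)·23.3645]/1.07 = 7.0268. B = V − Δ·S = 44.7549.
(1,0): S=80.6000. Δ = (V_up−V_dn)/(S_up−S_dn) = (21.8360−21.8360)/(93.4960−52.3900) = 0.0000. V = [p*·21.8360 + (1−p*)·21.8360]/1.07 = 20.4074. B = V − Δ·S = 20.4074.
(1,1): S=143.8400. Δ = (V_up−V_dn)/(S_up−S_dn) = (7.0268−21.8360)/(166.8544−93.4960) = -0.2019. V = [p*·7.0268 + (1−p*)·21.8360]/1.07 = 9.0095. B = V − Δ·S = 38.0471.
(0,0): S=124.0000. Δ = (V_up−V_dn)/(S_up−S_dn) = (9.0095−20.4074)/(143.8400−80.6000) = -0.1802. V = [p*·9.0095 + (1−p*)·20.4074]/1.07 = 10.2999. B = V − Δ·S = 32.6488.
The time-0 hedge costs 10.2999, which is the no-arbitrage price.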